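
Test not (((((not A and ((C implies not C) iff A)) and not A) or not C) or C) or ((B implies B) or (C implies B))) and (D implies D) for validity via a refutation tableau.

Assume the negation and expand:
Initial set: {not (not (((((not A and ((C implies not C) iff A)) and not A) or not C) or C) or ((B implies B) or (C implies B))) and (D implies D))}.
not (not (((((not A and ((C implies not C) iff A)) and not A) or not C) or C) or ((B implies B) or (C implies B))) and (D implies D)): β-rule — branch into not not (((((not A and ((C implies not C) iff A)) and not A) or not C) or C) or ((B implies B) or (C implies B)))  //  not (D implies D).
  branch 1 (add not not (((((not A and ((C implies not C) iff A)) and not A) or not C) or C) or ((B implies B) or (C implies B)))):
    not not (((((not A and ((C implies not C) iff A)) and not A) or not C) or C) or ((B implies B) or (C implies B))): β-rule — branch into ((((not A and ((C implies not C) iff A)) and not A) or not C) or C)  //  ((B implies B) or (C implies B)).
      branch 1.1 (add ((((not A and ((C implies not C) iff A)) and not A) or not C) or C)):
        ((((not A and ((C implies not C) iff A)) and not A) or not C) or C): β-rule — branch into (((not A and ((C implies not C) iff A)) and not A) or not C)  //  C.
          branch 1.1.1 (add (((not A and ((C implies not C) iff A)) and not A) or not C)):
            (((not A and ((C implies not C) iff A)) and not A) or not C): β-rule — branch into ((not A and ((C implies not C) iff A)) and not A)  //  not C.
              branch 1.1.1.1 (add ((not A and ((C implies not C) iff A)) and not A)):
                ((not A and ((C implies not C) iff A)) and not A): α-rule — add (not A and ((C implies not C) iff A)), not A.
                (not A and ((C implies not C) iff A)): α-rule — add not A, ((C implies not C) iff A).
                ((C implies not C) iff A): β-rule — branch into (C implies not C), A  //  not (C implies not C), not A.
                  branch 1.1.1.1.1 (add (C implies not C), A):
                    × closes — contains both A and not A.
                  branch 1.1.1.1.2 (add not (C implies not C), not A):
                    not (C implies not C): α-rule — add C, not not C.
                    ○ open, literals {A=false, C=true}.
              branch 1.1.1.2 (add not C):
                ○ open, literals {C=false}.
          branch 1.1.2 (add C):
            ○ open, literals {C=true}.
      branch 1.2 (add ((B implies B) or (C implies B))):
        ((B implies B) or (C implies B)): β-rule — branch into (B implies B)  //  (C implies B).
          branch 1.2.1 (add (B implies B)):
            (B implies B): β-rule — branch into not B  //  B.
              branch 1.2.1.1 (add not B):
                ○ open, literals {B=false}.
              branch 1.2.1.2 (add B):
                ○ open, literals {B=true}.
          branch 1.2.2 (add (C implies B)):
            (C implies B): β-rule — branch into not C  //  B.
              branch 1.2.2.1 (add not C):
                ○ open, literals {C=false}.
              branch 1.2.2.2 (add B):
                ○ open, literals {B=true}.
  branch 2 (add not (D implies D)):
    not (D implies D): α-rule — add D, not D.
    × closes — contains both D and not D.
2 branches closed, 7 open.
An open branch gives a countermodel: A=false, C=true (unmentioned atoms arbitrary); under it the original formula is false.

Not valid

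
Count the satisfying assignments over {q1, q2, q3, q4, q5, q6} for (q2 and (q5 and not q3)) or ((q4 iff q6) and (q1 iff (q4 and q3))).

Initial set: {((q2 and (q5 and not q3)) or ((q4 iff q6) and (q1 iff (q4 and q3))))}.
((q2 and (q5 and not q3)) or ((q4 iff q6) and (q1 iff (q4 and q3)))): β-rule — branch into (q2 and (q5 and not q3))  //  ((q4 iff q6) and (q1 iff (q4 and q3))).
  branch 1 (add (q2 and (q5 and not q3))):
    (q2 and (q5 and not q3)): α-rule — add q2, (q5 and not q3).
    (q5 and not q3): α-rule — add q5, not q3.
    ○ open, literals {q2=1, q3=0, q5=1}.
  branch 2 (add ((q4 iff q6) and (q1 iff (q4 and q3)))):
    ((q4 iff q6) and (q1 iff (q4 and q3))): α-rule — add (q4 iff q6), (q1 iff (q4 and q3)).
    (q4 iff q6): β-rule — branch into q4, q6  //  not q4, not q6.
      branch 2.1 (add q4, q6):
        (q1 iff (q4 and q3)): β-rule — branch into q1, (q4 and q3)  //  not q1, not (q4 and q3).
          branch 2.1.1 (add q1, (q4 and q3)):
            (q4 and q3): α-rule — add q4, q3.
            ○ open, literals {q1=1, q3=1, q4=1, q6=1}.
          branch 2.1.2 (add not q1, not (q4 and q3)):
            not (q4 and q3): β-rule — branch into not q4  //  not q3.
              branch 2.1.2.1 (add not q4):
                × closes — contains both q4 and not q4.
              branch 2.1.2.2 (add not q3):
                ○ open, literals {q1=0, q3=0, q4=1, q6=1}.
      branch 2.2 (add not q4, not q6):
        (q1 iff (q4 and q3)): β-rule — branch into q1, (q4 and q3)  //  not q1, not (q4 and q3).
          branch 2.2.1 (add q1, (q4 and q3)):
            (q4 and q3): α-rule — add q4, q3.
            × closes — contains both q4 and not q4.
          branch 2.2.2 (add not q1, not (q4 and q3)):
            not (q4 and q3): β-rule — branch into not q4  //  not q3.
              branch 2.2.2.1 (add not q4):
                ○ open, literals {q1=0, q4=0, q6=0}.
              branch 2.2.2.2 (add not q3):
                ○ open, literals {q1=0, q3=0, q4=0, q6=0}.
2 branches closed, 5 open.
Each open branch fixes some atoms; the unmentioned ones are free. Counting distinct full assignments: branch {q2=1, q3=0, q5=1} (q1, q4, q6) contributes 8 new; branch {q1=1, q3=1, q4=1, q6=1} (q2, q5) contributes 4 new; branch {q1=0, q3=0, q4=1, q6=1} (q2, q5) contributes 3 new; branch {q1=0, q4=0, q6=0} (q2, q3, q5) contributes 7 new; branch {q1=0, q3=0, q4=0, q6=0} (q2, q5) contributes 0 new. Total: 22.

22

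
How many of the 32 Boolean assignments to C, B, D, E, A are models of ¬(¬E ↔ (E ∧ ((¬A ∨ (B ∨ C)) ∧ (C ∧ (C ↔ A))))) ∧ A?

12

Initial set: {T (¬(¬E ↔ (E ∧ ((¬A ∨ (B ∨ C)) ∧ (C ∧ (C ↔ A))))) ∧ A)}.
T (¬(¬E ↔ (E ∧ ((¬A ∨ (B ∨ C)) ∧ (C ∧ (C ↔ A))))) ∧ A): α-rule — add T ¬(¬E ↔ (E ∧ ((¬A ∨ (B ∨ C)) ∧ (C ∧ (C ↔ A))))), T A.
T ¬(¬E ↔ (E ∧ ((¬A ∨ (B ∨ C)) ∧ (C ∧ (C ↔ A))))): β-rule — branch into T ¬E, F (E ∧ ((¬A ∨ (B ∨ C)) ∧ (C ∧ (C ↔ A))))  //  F ¬E, T (E ∧ ((¬A ∨ (B ∨ C)) ∧ (C ∧ (C ↔ A)))).
  branch 1 (add T ¬E, F (E ∧ ((¬A ∨ (B ∨ C)) ∧ (C ∧ (C ↔ A))))):
    F (E ∧ ((¬A ∨ (B ∨ C)) ∧ (C ∧ (C ↔ A)))): β-rule — branch into F E  //  F ((¬A ∨ (B ∨ C)) ∧ (C ∧ (C ↔ A))).
      branch 1.1 (add F E):
        ○ open, literals {A=true, E=false}.
      branch 1.2 (add F ((¬A ∨ (B ∨ C)) ∧ (C ∧ (C ↔ A)))):
        F ((¬A ∨ (B ∨ C)) ∧ (C ∧ (C ↔ A))): β-rule — branch into F (¬A ∨ (B ∨ C))  //  F (C ∧ (C ↔ A)).
          branch 1.2.1 (add F (¬A ∨ (B ∨ C))):
            F (¬A ∨ (B ∨ C)): α-rule — add F ¬A, F (B ∨ C).
            F (B ∨ C): α-rule — add F B, F C.
            ○ open, literals {A=true, B=false, C=false, E=false}.
          branch 1.2.2 (add F (C ∧ (C ↔ A))):
            F (C ∧ (C ↔ A)): β-rule — branch into F C  //  F (C ↔ A).
              branch 1.2.2.1 (add F C):
                ○ open, literals {A=true, C=false, E=false}.
              branch 1.2.2.2 (add F (C ↔ A)):
                F (C ↔ A): β-rule — branch into T C, F A  //  F C, T A.
                  branch 1.2.2.2.1 (add T C, F A):
                    × closes — contains both A and ¬A.
                  branch 1.2.2.2.2 (add F C, T A):
                    ○ open, literals {A=true, C=false, E=false}.
  branch 2 (add F ¬E, T (E ∧ ((¬A ∨ (B ∨ C)) ∧ (C ∧ (C ↔ A))))):
    T (E ∧ ((¬A ∨ (B ∨ C)) ∧ (C ∧ (C ↔ A)))): α-rule — add T E, T ((¬A ∨ (B ∨ C)) ∧ (C ∧ (C ↔ A))).
    T ((¬A ∨ (B ∨ C)) ∧ (C ∧ (C ↔ A))): α-rule — add T (¬A ∨ (B ∨ C)), T (C ∧ (C ↔ A)).
    T (C ∧ (C ↔ A)): α-rule — add T C, T (C ↔ A).
    T (¬A ∨ (B ∨ C)): β-rule — branch into T ¬A  //  T (B ∨ C).
      branch 2.1 (add T ¬A):
        × closes — contains both A and ¬A.
      branch 2.2 (add T (B ∨ C)):
        T (C ↔ A): β-rule — branch into T C, T A  //  F C, F A.
          branch 2.2.1 (add T C, T A):
            T (B ∨ C): β-rule — branch into T B  //  T C.
              branch 2.2.1.1 (add T B):
                ○ open, literals {A=true, B=true, C=true, E=true}.
              branch 2.2.1.2 (add T C):
                ○ open, literals {A=true, C=true, E=true}.
          branch 2.2.2 (add F C, F A):
            × closes — contains both C and ¬C.
3 branches closed, 6 open.
Each open branch fixes some atoms; the unmentioned ones are free. Counting distinct full assignments: branch {A=true, E=false} (C, B, D) contributes 8 new; branch {A=true, B=false, C=false, E=false} (D) contributes 0 new; branch {A=true, C=false, E=false} (B, D) contributes 0 new; branch {A=true, C=false, E=false} (B, D) contributes 0 new; branch {A=true, B=true, C=true, E=true} (D) contributes 2 new; branch {A=true, C=true, E=true} (B, D) contributes 2 new. Total: 12.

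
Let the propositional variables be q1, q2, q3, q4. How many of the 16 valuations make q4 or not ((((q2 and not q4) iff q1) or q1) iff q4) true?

Initial set: {(q4 or not ((((q2 and not q4) iff q1) or q1) iff q4))}.
(q4 or not ((((q2 and not q4) iff q1) or q1) iff q4)): β-rule — branch into q4  //  not ((((q2 and not q4) iff q1) or q1) iff q4).
  branch 1 (add q4):
    ○ open, literals {q4=true}.
  branch 2 (add not ((((q2 and not q4) iff q1) or q1) iff q4)):
    not ((((q2 and not q4) iff q1) or q1) iff q4): β-rule — branch into (((q2 and not q4) iff q1) or q1), not q4  //  not (((q2 and not q4) iff q1) or q1), q4.
      branch 2.1 (add (((q2 and not q4) iff q1) or q1), not q4):
        (((q2 and not q4) iff q1) or q1): β-rule — branch into ((q2 and not q4) iff q1)  //  q1.
          branch 2.1.1 (add ((q2 and not q4) iff q1)):
            ((q2 and not q4) iff q1): β-rule — branch into (q2 and not q4), q1  //  not (q2 and not q4), not q1.
              branch 2.1.1.1 (add (q2 and not q4), q1):
                (q2 and not q4): α-rule — add q2, not q4.
                ○ open, literals {q1=true, q2=true, q4=false}.
              branch 2.1.1.2 (add not (q2 and not q4), not q1):
                not (q2 and not q4): β-rule — branch into not q2  //  not not q4.
                  branch 2.1.1.2.1 (add not q2):
                    ○ open, literals {q1=false, q2=false, q4=false}.
                  branch 2.1.1.2.2 (add not not q4):
                    × closes — contains both q4 and not q4.
          branch 2.1.2 (add q1):
            ○ open, literals {q1=true, q4=false}.
      branch 2.2 (add not (((q2 and not q4) iff q1) or q1), q4):
        not (((q2 and not q4) iff q1) or q1): α-rule — add not ((q2 and not q4) iff q1), not q1.
        not ((q2 and not q4) iff q1): β-rule — branch into (q2 and not q4), not q1  //  not (q2 and not q4), q1.
          branch 2.2.1 (add (q2 and not q4), not q1):
            (q2 and not q4): α-rule — add q2, not q4.
            × closes — contains both q4 and not q4.
          branch 2.2.2 (add not (q2 and not q4), q1):
            × closes — contains both q1 and not q1.
3 branches closed, 4 open.
Each open branch fixes some atoms; the unmentioned ones are free. Counting distinct full assignments: branch {q4=true} (q1, q2, q3) contributes 8 new; branch {q1=true, q2=true, q4=false} (q3) contributes 2 new; branch {q1=false, q2=false, q4=false} (q3) contributes 2 new; branch {q1=true, q4=false} (q2, q3) contributes 2 new. Total: 14.

14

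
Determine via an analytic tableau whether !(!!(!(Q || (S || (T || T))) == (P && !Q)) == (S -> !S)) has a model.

Satisfiable

Initial set: {!(!!(!(Q || (S || (T || T))) == (P && !Q)) == (S -> !S))}.
!(!!(!(Q || (S || (T || T))) == (P && !Q)) == (S -> !S)): β-rule — branch into !!(!(Q || (S || (T || T))) == (P && !Q)), !(S -> !S)  //  !!!(!(Q || (S || (T || T))) == (P && !Q)), (S -> !S).
  branch 1 (add !!(!(Q || (S || (T || T))) == (P && !Q)), !(S -> !S)):
    !!(!(Q || (S || (T || T))) == (P && !Q)): drop double negation, giving (!(Q || (S || (T || T))) == (P && !Q)).
    !(S -> !S): α-rule — add S, !!S.
    (!(Q || (S || (T || T))) == (P && !Q)): β-rule — branch into !(Q || (S || (T || T))), (P && !Q)  //  !!(Q || (S || (T || T))), !(P && !Q).
      branch 1.1 (add !(Q || (S || (T || T))), (P && !Q)):
        !(Q || (S || (T || T))): α-rule — add !Q, !(S || (T || T)).
        (P && !Q): α-rule — add P, !Q.
        !(S || (T || T)): α-rule — add !S, !(T || T).
        × closes — contains both S and !S.
      branch 1.2 (add !!(Q || (S || (T || T))), !(P && !Q)):
        !!(Q || (S || (T || T))): β-rule — branch into Q  //  (S || (T || T)).
          branch 1.2.1 (add Q):
            !(P && !Q): β-rule — branch into !P  //  !!Q.
              branch 1.2.1.1 (add !P):
                ○ open, literals {P=0, Q=1, S=1}.
              branch 1.2.1.2 (add !!Q):
                ○ open, literals {Q=1, S=1}.
          branch 1.2.2 (add (S || (T || T))):
            !(P && !Q): β-rule — branch into !P  //  !!Q.
              branch 1.2.2.1 (add !P):
                (S || (T || T)): β-rule — branch into S  //  (T || T).
                  branch 1.2.2.1.1 (add S):
                    ○ open, literals {P=0, S=1}.
                  branch 1.2.2.1.2 (add (T || T)):
                    (T || T): β-rule — branch into T  //  T.
                      branch 1.2.2.1.2.1 (add T):
                        ○ open, literals {P=0, S=1, T=1}.
                      branch 1.2.2.1.2.2 (add T):
                        ○ open, literals {P=0, S=1, T=1}.
              branch 1.2.2.2 (add !!Q):
                (S || (T || T)): β-rule — branch into S  //  (T || T).
                  branch 1.2.2.2.1 (add S):
                    ○ open, literals {Q=1, S=1}.
                  branch 1.2.2.2.2 (add (T || T)):
                    (T || T): β-rule — branch into T  //  T.
                      branch 1.2.2.2.2.1 (add T):
                        ○ open, literals {Q=1, S=1, T=1}.
                      branch 1.2.2.2.2.2 (add T):
                        ○ open, literals {Q=1, S=1, T=1}.
  branch 2 (add !!!(!(Q || (S || (T || T))) == (P && !Q)), (S -> !S)):
    !!!(!(Q || (S || (T || T))) == (P && !Q)): drop double negation, giving !(!(Q || (S || (T || T))) == (P && !Q)).
    (S -> !S): β-rule — branch into !S  //  !S.
      branch 2.1 (add !S):
        !(!(Q || (S || (T || T))) == (P && !Q)): β-rule — branch into !(Q || (S || (T || T))), !(P && !Q)  //  !!(Q || (S || (T || T))), (P && !Q).
          branch 2.1.1 (add !(Q || (S || (T || T))), !(P && !Q)):
            !(Q || (S || (T || T))): α-rule — add !Q, !(S || (T || T)).
            !(S || (T || T)): α-rule — add !S, !(T || T).
            !(T || T): α-rule — add !T, !T.
            !(P && !Q): β-rule — branch into !P  //  !!Q.
              branch 2.1.1.1 (add !P):
                ○ open, literals {P=0, Q=0, S=0, T=0}.
              branch 2.1.1.2 (add !!Q):
                × closes — contains both Q and !Q.
          branch 2.1.2 (add !!(Q || (S || (T || T))), (P && !Q)):
            (P && !Q): α-rule — add P, !Q.
            !!(Q || (S || (T || T))): β-rule — branch into Q  //  (S || (T || T)).
              branch 2.1.2.1 (add Q):
                × closes — contains both Q and !Q.
              branch 2.1.2.2 (add (S || (T || T))):
                (S || (T || T)): β-rule — branch into S  //  (T || T).
                  branch 2.1.2.2.1 (add S):
                    × closes — contains both S and !S.
                  branch 2.1.2.2.2 (add (T || T)):
                    (T || T): β-rule — branch into T  //  T.
                      branch 2.1.2.2.2.1 (add T):
                        ○ open, literals {P=1, Q=0, S=0, T=1}.
                      branch 2.1.2.2.2.2 (add T):
                        ○ open, literals {P=1, Q=0, S=0, T=1}.
      branch 2.2 (add !S):
        !(!(Q || (S || (T || T))) == (P && !Q)): β-rule — branch into !(Q || (S || (T || T))), !(P && !Q)  //  !!(Q || (S || (T || T))), (P && !Q).
          branch 2.2.1 (add !(Q || (S || (T || T))), !(P && !Q)):
            !(Q || (S || (T || T))): α-rule — add !Q, !(S || (T || T)).
            !(S || (T || T)): α-rule — add !S, !(T || T).
            !(T || T): α-rule — add !T, !T.
            !(P && !Q): β-rule — branch into !P  //  !!Q.
              branch 2.2.1.1 (add !P):
                ○ open, literals {P=0, Q=0, S=0, T=0}.
              branch 2.2.1.2 (add !!Q):
                × closes — contains both Q and !Q.
          branch 2.2.2 (add !!(Q || (S || (T || T))), (P && !Q)):
            (P && !Q): α-rule — add P, !Q.
            !!(Q || (S || (T || T))): β-rule — branch into Q  //  (S || (T || T)).
              branch 2.2.2.1 (add Q):
                × closes — contains both Q and !Q.
              branch 2.2.2.2 (add (S || (T || T))):
                (S || (T || T)): β-rule — branch into S  //  (T || T).
                  branch 2.2.2.2.1 (add S):
                    × closes — contains both S and !S.
                  branch 2.2.2.2.2 (add (T || T)):
                    (T || T): β-rule — branch into T  //  T.
                      branch 2.2.2.2.2.1 (add T):
                        ○ open, literals {P=1, Q=0, S=0, T=1}.
                      branch 2.2.2.2.2.2 (add T):
                        ○ open, literals {P=1, Q=0, S=0, T=1}.
7 branches closed, 14 open.
An open branch gives a satisfying assignment: P=0, Q=1, S=1.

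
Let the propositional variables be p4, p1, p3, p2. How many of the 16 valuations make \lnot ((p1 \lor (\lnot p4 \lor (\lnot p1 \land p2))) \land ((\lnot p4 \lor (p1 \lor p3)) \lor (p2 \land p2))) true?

Initial set: {\lnot ((p1 \lor (\lnot p4 \lor (\lnot p1 \land p2))) \land ((\lnot p4 \lor (p1 \lor p3)) \lor (p2 \land p2)))}.
\lnot ((p1 \lor (\lnot p4 \lor (\lnot p1 \land p2))) \land ((\lnot p4 \lor (p1 \lor p3)) \lor (p2 \land p2))): β-rule — branch into \lnot (p1 \lor (\lnot p4 \lor (\lnot p1 \land p2)))  //  \lnot ((\lnot p4 \lor (p1 \lor p3)) \lor (p2 \land p2)).
  branch 1 (add \lnot (p1 \lor (\lnot p4 \lor (\lnot p1 \land p2)))):
    \lnot (p1 \lor (\lnot p4 \lor (\lnot p1 \land p2))): α-rule — add \lnot p1, \lnot (\lnot p4 \lor (\lnot p1 \land p2)).
    \lnot (\lnot p4 \lor (\lnot p1 \land p2)): α-rule — add \lnot \lnot p4, \lnot (\lnot p1 \land p2).
    \lnot (\lnot p1 \land p2): β-rule — branch into \lnot \lnot p1  //  \lnot p2.
      branch 1.1 (add \lnot \lnot p1):
        × closes — contains both p1 and \lnot p1.
      branch 1.2 (add \lnot p2):
        ○ open, literals {p1=0, p2=0, p4=1}.
  branch 2 (add \lnot ((\lnot p4 \lor (p1 \lor p3)) \lor (p2 \land p2))):
    \lnot ((\lnot p4 \lor (p1 \lor p3)) \lor (p2 \land p2)): α-rule — add \lnot (\lnot p4 \lor (p1 \lor p3)), \lnot (p2 \land p2).
    \lnot (\lnot p4 \lor (p1 \lor p3)): α-rule — add \lnot \lnot p4, \lnot (p1 \lor p3).
    \lnot (p1 \lor p3): α-rule — add \lnot p1, \lnot p3.
    \lnot (p2 \land p2): β-rule — branch into \lnot p2  //  \lnot p2.
      branch 2.1 (add \lnot p2):
        ○ open, literals {p1=0, p2=0, p3=0, p4=1}.
      branch 2.2 (add \lnot p2):
        ○ open, literals {p1=0, p2=0, p3=0, p4=1}.
1 branch closed, 3 open.
Each open branch fixes some atoms; the unmentioned ones are free. Counting distinct full assignments: branch {p1=0, p2=0, p4=1} (p3) contributes 2 new; branch {p1=0, p2=0, p3=0, p4=1} (none free) contributes 0 new; branch {p1=0, p2=0, p3=0, p4=1} (none free) contributes 0 new. Total: 2.

2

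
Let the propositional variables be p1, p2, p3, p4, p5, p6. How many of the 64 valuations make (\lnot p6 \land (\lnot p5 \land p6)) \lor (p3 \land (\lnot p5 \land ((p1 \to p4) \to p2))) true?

10

Initial set: {T ((\lnot p6 \land (\lnot p5 \land p6)) \lor (p3 \land (\lnot p5 \land ((p1 \to p4) \to p2))))}.
T ((\lnot p6 \land (\lnot p5 \land p6)) \lor (p3 \land (\lnot p5 \land ((p1 \to p4) \to p2)))): β-rule — branch into T (\lnot p6 \land (\lnot p5 \land p6))  //  T (p3 \land (\lnot p5 \land ((p1 \to p4) \to p2))).
  branch 1 (add T (\lnot p6 \land (\lnot p5 \land p6))):
    T (\lnot p6 \land (\lnot p5 \land p6)): α-rule — add T \lnot p6, T (\lnot p5 \land p6).
    T (\lnot p5 \land p6): α-rule — add T \lnot p5, T p6.
    × closes — contains both p6 and \lnot p6.
  branch 2 (add T (p3 \land (\lnot p5 \land ((p1 \to p4) \to p2)))):
    T (p3 \land (\lnot p5 \land ((p1 \to p4) \to p2))): α-rule — add T p3, T (\lnot p5 \land ((p1 \to p4) \to p2)).
    T (\lnot p5 \land ((p1 \to p4) \to p2)): α-rule — add T \lnot p5, T ((p1 \to p4) \to p2).
    T ((p1 \to p4) \to p2): β-rule — branch into F (p1 \to p4)  //  T p2.
      branch 2.1 (add F (p1 \to p4)):
        F (p1 \to p4): α-rule — add T p1, F p4.
        ○ open, literals {p1=T, p3=T, p4=F, p5=F}.
      branch 2.2 (add T p2):
        ○ open, literals {p2=T, p3=T, p5=F}.
1 branch closed, 2 open.
Each open branch fixes some atoms; the unmentioned ones are free. Counting distinct full assignments: branch {p1=T, p3=T, p4=F, p5=F} (p2, p6) contributes 4 new; branch {p2=T, p3=T, p5=F} (p1, p4, p6) contributes 6 new. Total: 10.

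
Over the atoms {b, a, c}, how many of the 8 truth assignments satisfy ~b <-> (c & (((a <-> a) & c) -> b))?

2

Initial set: {(~b <-> (c & (((a <-> a) & c) -> b)))}.
(~b <-> (c & (((a <-> a) & c) -> b))): β-rule — branch into ~b, (c & (((a <-> a) & c) -> b))  //  ~~b, ~(c & (((a <-> a) & c) -> b)).
  branch 1 (add ~b, (c & (((a <-> a) & c) -> b))):
    (c & (((a <-> a) & c) -> b)): α-rule — add c, (((a <-> a) & c) -> b).
    (((a <-> a) & c) -> b): β-rule — branch into ~((a <-> a) & c)  //  b.
      branch 1.1 (add ~((a <-> a) & c)):
        ~((a <-> a) & c): β-rule — branch into ~(a <-> a)  //  ~c.
          branch 1.1.1 (add ~(a <-> a)):
            ~(a <-> a): β-rule — branch into a, ~a  //  ~a, a.
              branch 1.1.1.1 (add a, ~a):
                × closes — contains both a and ~a.
              branch 1.1.1.2 (add ~a, a):
                × closes — contains both a and ~a.
          branch 1.1.2 (add ~c):
            × closes — contains both c and ~c.
      branch 1.2 (add b):
        × closes — contains both b and ~b.
  branch 2 (add ~~b, ~(c & (((a <-> a) & c) -> b))):
    ~(c & (((a <-> a) & c) -> b)): β-rule — branch into ~c  //  ~(((a <-> a) & c) -> b).
      branch 2.1 (add ~c):
        ○ open, literals {b=T, c=F}.
      branch 2.2 (add ~(((a <-> a) & c) -> b)):
        ~(((a <-> a) & c) -> b): α-rule — add ((a <-> a) & c), ~b.
        × closes — contains both b and ~b.
5 branches closed, 1 open.
Each open branch fixes some atoms; the unmentioned ones are free. Counting distinct full assignments: branch {b=T, c=F} (a) contributes 2 new. Total: 2.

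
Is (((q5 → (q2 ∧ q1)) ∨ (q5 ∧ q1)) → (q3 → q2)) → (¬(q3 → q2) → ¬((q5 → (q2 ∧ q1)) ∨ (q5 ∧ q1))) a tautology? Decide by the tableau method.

Valid

Assume the negation and expand:
Initial set: {¬((((q5 → (q2 ∧ q1)) ∨ (q5 ∧ q1)) → (q3 → q2)) → (¬(q3 → q2) → ¬((q5 → (q2 ∧ q1)) ∨ (q5 ∧ q1))))}.
¬((((q5 → (q2 ∧ q1)) ∨ (q5 ∧ q1)) → (q3 → q2)) → (¬(q3 → q2) → ¬((q5 → (q2 ∧ q1)) ∨ (q5 ∧ q1)))): α-rule — add (((q5 → (q2 ∧ q1)) ∨ (q5 ∧ q1)) → (q3 → q2)), ¬(¬(q3 → q2) → ¬((q5 → (q2 ∧ q1)) ∨ (q5 ∧ q1))).
¬(¬(q3 → q2) → ¬((q5 → (q2 ∧ q1)) ∨ (q5 ∧ q1))): α-rule — add ¬(q3 → q2), ¬¬((q5 → (q2 ∧ q1)) ∨ (q5 ∧ q1)).
¬(q3 → q2): α-rule — add q3, ¬q2.
(((q5 → (q2 ∧ q1)) ∨ (q5 ∧ q1)) → (q3 → q2)): β-rule — branch into ¬((q5 → (q2 ∧ q1)) ∨ (q5 ∧ q1))  //  (q3 → q2).
  branch 1 (add ¬((q5 → (q2 ∧ q1)) ∨ (q5 ∧ q1))):
    ¬((q5 → (q2 ∧ q1)) ∨ (q5 ∧ q1)): α-rule — add ¬(q5 → (q2 ∧ q1)), ¬(q5 ∧ q1).
    ¬(q5 → (q2 ∧ q1)): α-rule — add q5, ¬(q2 ∧ q1).
    ¬¬((q5 → (q2 ∧ q1)) ∨ (q5 ∧ q1)): β-rule — branch into (q5 → (q2 ∧ q1))  //  (q5 ∧ q1).
      branch 1.1 (add (q5 → (q2 ∧ q1))):
        ¬(q5 ∧ q1): β-rule — branch into ¬q5  //  ¬q1.
          branch 1.1.1 (add ¬q5):
            × closes — contains both q5 and ¬q5.
          branch 1.1.2 (add ¬q1):
            ¬(q2 ∧ q1): β-rule — branch into ¬q2  //  ¬q1.
              branch 1.1.2.1 (add ¬q2):
                (q5 → (q2 ∧ q1)): β-rule — branch into ¬q5  //  (q2 ∧ q1).
                  branch 1.1.2.1.1 (add ¬q5):
                    × closes — contains both q5 and ¬q5.
                  branch 1.1.2.1.2 (add (q2 ∧ q1)):
                    (q2 ∧ q1): α-rule — add q2, q1.
                    × closes — contains both q2 and ¬q2.
              branch 1.1.2.2 (add ¬q1):
                (q5 → (q2 ∧ q1)): β-rule — branch into ¬q5  //  (q2 ∧ q1).
                  branch 1.1.2.2.1 (add ¬q5):
                    × closes — contains both q5 and ¬q5.
                  branch 1.1.2.2.2 (add (q2 ∧ q1)):
                    (q2 ∧ q1): α-rule — add q2, q1.
                    × closes — contains both q2 and ¬q2.
      branch 1.2 (add (q5 ∧ q1)):
        (q5 ∧ q1): α-rule — add q5, q1.
        ¬(q5 ∧ q1): β-rule — branch into ¬q5  //  ¬q1.
          branch 1.2.1 (add ¬q5):
            × closes — contains both q5 and ¬q5.
          branch 1.2.2 (add ¬q1):
            × closes — contains both q1 and ¬q1.
  branch 2 (add (q3 → q2)):
    ¬¬((q5 → (q2 ∧ q1)) ∨ (q5 ∧ q1)): β-rule — branch into (q5 → (q2 ∧ q1))  //  (q5 ∧ q1).
      branch 2.1 (add (q5 → (q2 ∧ q1))):
        (q3 → q2): β-rule — branch into ¬q3  //  q2.
          branch 2.1.1 (add ¬q3):
            × closes — contains both q3 and ¬q3.
          branch 2.1.2 (add q2):
            × closes — contains both q2 and ¬q2.
      branch 2.2 (add (q5 ∧ q1)):
        (q5 ∧ q1): α-rule — add q5, q1.
        (q3 → q2): β-rule — branch into ¬q3  //  q2.
          branch 2.2.1 (add ¬q3):
            × closes — contains both q3 and ¬q3.
          branch 2.2.2 (add q2):
            × closes — contains both q2 and ¬q2.
All 11 branches close.
Every branch closed, so the negation is unsatisfiable and the formula is valid.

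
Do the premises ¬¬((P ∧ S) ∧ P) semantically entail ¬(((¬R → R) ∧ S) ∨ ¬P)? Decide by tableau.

No

Initial set: {¬¬((P ∧ S) ∧ P); ¬¬(((¬R → R) ∧ S) ∨ ¬P)}.
¬¬((P ∧ S) ∧ P): drop double negation, giving ((P ∧ S) ∧ P).
((P ∧ S) ∧ P): α-rule — add (P ∧ S), P.
(P ∧ S): α-rule — add P, S.
¬¬(((¬R → R) ∧ S) ∨ ¬P): β-rule — branch into ((¬R → R) ∧ S)  //  ¬P.
  branch 1 (add ((¬R → R) ∧ S)):
    ((¬R → R) ∧ S): α-rule — add (¬R → R), S.
    (¬R → R): β-rule — branch into ¬¬R  //  R.
      branch 1.1 (add ¬¬R):
        ○ open, literals {P=true, R=true, S=true}.
      branch 1.2 (add R):
        ○ open, literals {P=true, R=true, S=true}.
  branch 2 (add ¬P):
    × closes — contains both P and ¬P.
1 branch closed, 2 open.
An open branch gives a countermodel: P=true, R=true, S=true (unmentioned atoms arbitrary); the premises hold there but the conclusion fails.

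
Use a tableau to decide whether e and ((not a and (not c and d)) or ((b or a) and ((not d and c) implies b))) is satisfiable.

Satisfiable

Initial set: {T (e and ((not a and (not c and d)) or ((b or a) and ((not d and c) implies b))))}.
T (e and ((not a and (not c and d)) or ((b or a) and ((not d and c) implies b)))): α-rule — add T e, T ((not a and (not c and d)) or ((b or a) and ((not d and c) implies b))).
T ((not a and (not c and d)) or ((b or a) and ((not d and c) implies b))): β-rule — branch into T (not a and (not c and d))  //  T ((b or a) and ((not d and c) implies b)).
  branch 1 (add T (not a and (not c and d))):
    T (not a and (not c and d)): α-rule — add T not a, T (not c and d).
    T (not c and d): α-rule — add T not c, T d.
    ○ open, literals {a=F, c=F, d=T, e=T}.
  branch 2 (add T ((b or a) and ((not d and c) implies b))):
    T ((b or a) and ((not d and c) implies b)): α-rule — add T (b or a), T ((not d and c) implies b).
    T (b or a): β-rule — branch into T b  //  T a.
      branch 2.1 (add T b):
        T ((not d and c) implies b): β-rule — branch into F (not d and c)  //  T b.
          branch 2.1.1 (add F (not d and c)):
            F (not d and c): β-rule — branch into F not d  //  F c.
              branch 2.1.1.1 (add F not d):
                ○ open, literals {b=T, d=T, e=T}.
              branch 2.1.1.2 (add F c):
                ○ open, literals {b=T, c=F, e=T}.
          branch 2.1.2 (add T b):
            ○ open, literals {b=T, e=T}.
      branch 2.2 (add T a):
        T ((not d and c) implies b): β-rule — branch into F (not d and c)  //  T b.
          branch 2.2.1 (add F (not d and c)):
            F (not d and c): β-rule — branch into F not d  //  F c.
              branch 2.2.1.1 (add F not d):
                ○ open, literals {a=T, d=T, e=T}.
              branch 2.2.1.2 (add F c):
                ○ open, literals {a=T, c=F, e=T}.
          branch 2.2.2 (add T b):
            ○ open, literals {a=T, b=T, e=T}.
0 branches closed, 7 open.
An open branch gives a satisfying assignment: a=F, c=F, d=T, e=T.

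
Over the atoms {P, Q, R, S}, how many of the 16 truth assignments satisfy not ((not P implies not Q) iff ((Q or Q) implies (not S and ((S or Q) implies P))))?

2

Initial set: {not ((not P implies not Q) iff ((Q or Q) implies (not S and ((S or Q) implies P))))}.
not ((not P implies not Q) iff ((Q or Q) implies (not S and ((S or Q) implies P)))): β-rule — branch into (not P implies not Q), not ((Q or Q) implies (not S and ((S or Q) implies P)))  //  not (not P implies not Q), ((Q or Q) implies (not S and ((S or Q) implies P))).
  branch 1 (add (not P implies not Q), not ((Q or Q) implies (not S and ((S or Q) implies P)))):
    not ((Q or Q) implies (not S and ((S or Q) implies P))): α-rule — add (Q or Q), not (not S and ((S or Q) implies P)).
    (not P implies not Q): β-rule — branch into not not P  //  not Q.
      branch 1.1 (add not not P):
        (Q or Q): β-rule — branch into Q  //  Q.
          branch 1.1.1 (add Q):
            not (not S and ((S or Q) implies P)): β-rule — branch into not not S  //  not ((S or Q) implies P).
              branch 1.1.1.1 (add not not S):
                ○ open, literals {P=true, Q=true, S=true}.
              branch 1.1.1.2 (add not ((S or Q) implies P)):
                not ((S or Q) implies P): α-rule — add (S or Q), not P.
                × closes — contains both P and not P.
          branch 1.1.2 (add Q):
            not (not S and ((S or Q) implies P)): β-rule — branch into not not S  //  not ((S or Q) implies P).
              branch 1.1.2.1 (add not not S):
                ○ open, literals {P=true, Q=true, S=true}.
              branch 1.1.2.2 (add not ((S or Q) implies P)):
                not ((S or Q) implies P): α-rule — add (S or Q), not P.
                × closes — contains both P and not P.
      branch 1.2 (add not Q):
        (Q or Q): β-rule — branch into Q  //  Q.
          branch 1.2.1 (add Q):
            × closes — contains both Q and not Q.
          branch 1.2.2 (add Q):
            × closes — contains both Q and not Q.
  branch 2 (add not (not P implies not Q), ((Q or Q) implies (not S and ((S or Q) implies P)))):
    not (not P implies not Q): α-rule — add not P, not not Q.
    ((Q or Q) implies (not S and ((S or Q) implies P))): β-rule — branch into not (Q or Q)  //  (not S and ((S or Q) implies P)).
      branch 2.1 (add not (Q or Q)):
        not (Q or Q): α-rule — add not Q, not Q.
        × closes — contains both Q and not Q.
      branch 2.2 (add (not S and ((S or Q) implies P))):
        (not S and ((S or Q) implies P)): α-rule — add not S, ((S or Q) implies P).
        ((S or Q) implies P): β-rule — branch into not (S or Q)  //  P.
          branch 2.2.1 (add not (S or Q)):
            not (S or Q): α-rule — add not S, not Q.
            × closes — contains both Q and not Q.
          branch 2.2.2 (add P):
            × closes — contains both P and not P.
7 branches closed, 2 open.
Each open branch fixes some atoms; the unmentioned ones are free. Counting distinct full assignments: branch {P=true, Q=true, S=true} (R) contributes 2 new; branch {P=true, Q=true, S=true} (R) contributes 0 new. Total: 2.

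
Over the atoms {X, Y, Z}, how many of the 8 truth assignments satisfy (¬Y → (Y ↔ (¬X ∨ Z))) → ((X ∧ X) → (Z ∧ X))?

Initial set: {((¬Y → (Y ↔ (¬X ∨ Z))) → ((X ∧ X) → (Z ∧ X)))}.
((¬Y → (Y ↔ (¬X ∨ Z))) → ((X ∧ X) → (Z ∧ X))): β-rule — branch into ¬(¬Y → (Y ↔ (¬X ∨ Z)))  //  ((X ∧ X) → (Z ∧ X)).
  branch 1 (add ¬(¬Y → (Y ↔ (¬X ∨ Z)))):
    ¬(¬Y → (Y ↔ (¬X ∨ Z))): α-rule — add ¬Y, ¬(Y ↔ (¬X ∨ Z)).
    ¬(Y ↔ (¬X ∨ Z)): β-rule — branch into Y, ¬(¬X ∨ Z)  //  ¬Y, (¬X ∨ Z).
      branch 1.1 (add Y, ¬(¬X ∨ Z)):
        × closes — contains both Y and ¬Y.
      branch 1.2 (add ¬Y, (¬X ∨ Z)):
        (¬X ∨ Z): β-rule — branch into ¬X  //  Z.
          branch 1.2.1 (add ¬X):
            ○ open, literals {X=F, Y=F}.
          branch 1.2.2 (add Z):
            ○ open, literals {Y=F, Z=T}.
  branch 2 (add ((X ∧ X) → (Z ∧ X))):
    ((X ∧ X) → (Z ∧ X)): β-rule — branch into ¬(X ∧ X)  //  (Z ∧ X).
      branch 2.1 (add ¬(X ∧ X)):
        ¬(X ∧ X): β-rule — branch into ¬X  //  ¬X.
          branch 2.1.1 (add ¬X):
            ○ open, literals {X=F}.
          branch 2.1.2 (add ¬X):
            ○ open, literals {X=F}.
      branch 2.2 (add (Z ∧ X)):
        (Z ∧ X): α-rule — add Z, X.
        ○ open, literals {X=T, Z=T}.
1 branch closed, 5 open.
Each open branch fixes some atoms; the unmentioned ones are free. Counting distinct full assignments: branch {X=F, Y=F} (Z) contributes 2 new; branch {Y=F, Z=T} (X) contributes 1 new; branch {X=F} (Y, Z) contributes 2 new; branch {X=F} (Y, Z) contributes 0 new; branch {X=T, Z=T} (Y) contributes 1 new. Total: 6.

6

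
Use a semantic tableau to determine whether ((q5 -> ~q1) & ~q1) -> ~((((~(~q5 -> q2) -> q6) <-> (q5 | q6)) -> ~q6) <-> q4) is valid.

Assume the negation and expand:
Initial set: {~(((q5 -> ~q1) & ~q1) -> ~((((~(~q5 -> q2) -> q6) <-> (q5 | q6)) -> ~q6) <-> q4))}.
~(((q5 -> ~q1) & ~q1) -> ~((((~(~q5 -> q2) -> q6) <-> (q5 | q6)) -> ~q6) <-> q4)): α-rule — add ((q5 -> ~q1) & ~q1), ~~((((~(~q5 -> q2) -> q6) <-> (q5 | q6)) -> ~q6) <-> q4).
((q5 -> ~q1) & ~q1): α-rule — add (q5 -> ~q1), ~q1.
~~((((~(~q5 -> q2) -> q6) <-> (q5 | q6)) -> ~q6) <-> q4): β-rule — branch into (((~(~q5 -> q2) -> q6) <-> (q5 | q6)) -> ~q6), q4  //  ~(((~(~q5 -> q2) -> q6) <-> (q5 | q6)) -> ~q6), ~q4.
  branch 1 (add (((~(~q5 -> q2) -> q6) <-> (q5 | q6)) -> ~q6), q4):
    (q5 -> ~q1): β-rule — branch into ~q5  //  ~q1.
      branch 1.1 (add ~q5):
        (((~(~q5 -> q2) -> q6) <-> (q5 | q6)) -> ~q6): β-rule — branch into ~((~(~q5 -> q2) -> q6) <-> (q5 | q6))  //  ~q6.
          branch 1.1.1 (add ~((~(~q5 -> q2) -> q6) <-> (q5 | q6))):
            ~((~(~q5 -> q2) -> q6) <-> (q5 | q6)): β-rule — branch into (~(~q5 -> q2) -> q6), ~(q5 | q6)  //  ~(~(~q5 -> q2) -> q6), (q5 | q6).
              branch 1.1.1.1 (add (~(~q5 -> q2) -> q6), ~(q5 | q6)):
                ~(q5 | q6): α-rule — add ~q5, ~q6.
                (~(~q5 -> q2) -> q6): β-rule — branch into ~~(~q5 -> q2)  //  q6.
                  branch 1.1.1.1.1 (add ~~(~q5 -> q2)):
                    ~~(~q5 -> q2): β-rule — branch into ~~q5  //  q2.
                      branch 1.1.1.1.1.1 (add ~~q5):
                        × closes — contains both q5 and ~q5.
                      branch 1.1.1.1.1.2 (add q2):
                        ○ open, literals {q1=F, q2=T, q4=T, q5=F, q6=F}.
                  branch 1.1.1.1.2 (add q6):
                    × closes — contains both q6 and ~q6.
              branch 1.1.1.2 (add ~(~(~q5 -> q2) -> q6), (q5 | q6)):
                ~(~(~q5 -> q2) -> q6): α-rule — add ~(~q5 -> q2), ~q6.
                ~(~q5 -> q2): α-rule — add ~q5, ~q2.
                (q5 | q6): β-rule — branch into q5  //  q6.
                  branch 1.1.1.2.1 (add q5):
                    × closes — contains both q5 and ~q5.
                  branch 1.1.1.2.2 (add q6):
                    × closes — contains both q6 and ~q6.
          branch 1.1.2 (add ~q6):
            ○ open, literals {q1=F, q4=T, q5=F, q6=F}.
      branch 1.2 (add ~q1):
        (((~(~q5 -> q2) -> q6) <-> (q5 | q6)) -> ~q6): β-rule — branch into ~((~(~q5 -> q2) -> q6) <-> (q5 | q6))  //  ~q6.
          branch 1.2.1 (add ~((~(~q5 -> q2) -> q6) <-> (q5 | q6))):
            ~((~(~q5 -> q2) -> q6) <-> (q5 | q6)): β-rule — branch into (~(~q5 -> q2) -> q6), ~(q5 | q6)  //  ~(~(~q5 -> q2) -> q6), (q5 | q6).
              branch 1.2.1.1 (add (~(~q5 -> q2) -> q6), ~(q5 | q6)):
                ~(q5 | q6): α-rule — add ~q5, ~q6.
                (~(~q5 -> q2) -> q6): β-rule — branch into ~~(~q5 -> q2)  //  q6.
                  branch 1.2.1.1.1 (add ~~(~q5 -> q2)):
                    ~~(~q5 -> q2): β-rule — branch into ~~q5  //  q2.
                      branch 1.2.1.1.1.1 (add ~~q5):
                        × closes — contains both q5 and ~q5.
                      branch 1.2.1.1.1.2 (add q2):
                        ○ open, literals {q1=F, q2=T, q4=T, q5=F, q6=F}.
                  branch 1.2.1.1.2 (add q6):
                    × closes — contains both q6 and ~q6.
              branch 1.2.1.2 (add ~(~(~q5 -> q2) -> q6), (q5 | q6)):
                ~(~(~q5 -> q2) -> q6): α-rule — add ~(~q5 -> q2), ~q6.
                ~(~q5 -> q2): α-rule — add ~q5, ~q2.
                (q5 | q6): β-rule — branch into q5  //  q6.
                  branch 1.2.1.2.1 (add q5):
                    × closes — contains both q5 and ~q5.
                  branch 1.2.1.2.2 (add q6):
                    × closes — contains both q6 and ~q6.
          branch 1.2.2 (add ~q6):
            ○ open, literals {q1=F, q4=T, q6=F}.
  branch 2 (add ~(((~(~q5 -> q2) -> q6) <-> (q5 | q6)) -> ~q6), ~q4):
    ~(((~(~q5 -> q2) -> q6) <-> (q5 | q6)) -> ~q6): α-rule — add ((~(~q5 -> q2) -> q6) <-> (q5 | q6)), ~~q6.
    (q5 -> ~q1): β-rule — branch into ~q5  //  ~q1.
      branch 2.1 (add ~q5):
        ((~(~q5 -> q2) -> q6) <-> (q5 | q6)): β-rule — branch into (~(~q5 -> q2) -> q6), (q5 | q6)  //  ~(~(~q5 -> q2) -> q6), ~(q5 | q6).
          branch 2.1.1 (add (~(~q5 -> q2) -> q6), (q5 | q6)):
            (~(~q5 -> q2) -> q6): β-rule — branch into ~~(~q5 -> q2)  //  q6.
              branch 2.1.1.1 (add ~~(~q5 -> q2)):
                (q5 | q6): β-rule — branch into q5  //  q6.
                  branch 2.1.1.1.1 (add q5):
                    × closes — contains both q5 and ~q5.
                  branch 2.1.1.1.2 (add q6):
                    ~~(~q5 -> q2): β-rule — branch into ~~q5  //  q2.
                      branch 2.1.1.1.2.1 (add ~~q5):
                        × closes — contains both q5 and ~q5.
                      branch 2.1.1.1.2.2 (add q2):
                        ○ open, literals {q1=F, q2=T, q4=F, q5=F, q6=T}.
              branch 2.1.1.2 (add q6):
                (q5 | q6): β-rule — branch into q5  //  q6.
                  branch 2.1.1.2.1 (add q5):
                    × closes — contains both q5 and ~q5.
                  branch 2.1.1.2.2 (add q6):
                    ○ open, literals {q1=F, q4=F, q5=F, q6=T}.
          branch 2.1.2 (add ~(~(~q5 -> q2) -> q6), ~(q5 | q6)):
            ~(~(~q5 -> q2) -> q6): α-rule — add ~(~q5 -> q2), ~q6.
            × closes — contains both q6 and ~q6.
      branch 2.2 (add ~q1):
        ((~(~q5 -> q2) -> q6) <-> (q5 | q6)): β-rule — branch into (~(~q5 -> q2) -> q6), (q5 | q6)  //  ~(~(~q5 -> q2) -> q6), ~(q5 | q6).
          branch 2.2.1 (add (~(~q5 -> q2) -> q6), (q5 | q6)):
            (~(~q5 -> q2) -> q6): β-rule — branch into ~~(~q5 -> q2)  //  q6.
              branch 2.2.1.1 (add ~~(~q5 -> q2)):
                (q5 | q6): β-rule — branch into q5  //  q6.
                  branch 2.2.1.1.1 (add q5):
                    ~~(~q5 -> q2): β-rule — branch into ~~q5  //  q2.
                      branch 2.2.1.1.1.1 (add ~~q5):
                        ○ open, literals {q1=F, q4=F, q5=T, q6=T}.
                      branch 2.2.1.1.1.2 (add q2):
                        ○ open, literals {q1=F, q2=T, q4=F, q5=T, q6=T}.
                  branch 2.2.1.1.2 (add q6):
                    ~~(~q5 -> q2): β-rule — branch into ~~q5  //  q2.
                      branch 2.2.1.1.2.1 (add ~~q5):
                        ○ open, literals {q1=F, q4=F, q5=T, q6=T}.
                      branch 2.2.1.1.2.2 (add q2):
                        ○ open, literals {q1=F, q2=T, q4=F, q6=T}.
              branch 2.2.1.2 (add q6):
                (q5 | q6): β-rule — branch into q5  //  q6.
                  branch 2.2.1.2.1 (add q5):
                    ○ open, literals {q1=F, q4=F, q5=T, q6=T}.
                  branch 2.2.1.2.2 (add q6):
                    ○ open, literals {q1=F, q4=F, q6=T}.
          branch 2.2.2 (add ~(~(~q5 -> q2) -> q6), ~(q5 | q6)):
            ~(~(~q5 -> q2) -> q6): α-rule — add ~(~q5 -> q2), ~q6.
            × closes — contains both q6 and ~q6.
13 branches closed, 12 open.
An open branch gives a countermodel: q1=F, q2=T, q4=T, q5=F, q6=F (unmentioned atoms arbitrary); under it the original formula is false.

Not valid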